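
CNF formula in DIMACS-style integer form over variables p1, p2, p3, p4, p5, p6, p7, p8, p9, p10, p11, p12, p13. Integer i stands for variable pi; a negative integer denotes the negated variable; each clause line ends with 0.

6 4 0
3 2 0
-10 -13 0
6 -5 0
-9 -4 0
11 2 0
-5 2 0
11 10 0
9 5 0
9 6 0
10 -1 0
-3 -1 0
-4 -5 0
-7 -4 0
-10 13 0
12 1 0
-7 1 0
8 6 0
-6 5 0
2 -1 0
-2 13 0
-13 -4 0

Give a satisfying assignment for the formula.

p1 = F, p2 = T, p3 = F, p4 = F, p5 = T, p6 = T, p7 = F, p8 = F, p9 = T, p10 = F, p11 = T, p12 = T, p13 = T

Check each clause:
  1. (p4 OR p6) — p6 is true.
  2. (p3 OR p2) — p2 is true.
  3. (NOT p13 OR NOT p10) — NOT p10 is true.
  4. (p6 OR NOT p5) — p6 is true.
  5. (NOT p4 OR NOT p9) — NOT p4 is true.
  6. (p11 OR p2) — p2 is true.
  7. (NOT p5 OR p2) — p2 is true.
  8. (p10 OR p11) — p11 is true.
  9. (p9 OR p5) — p9 is true.
  10. (p9 OR p6) — p9 is true.
  11. (p10 OR NOT p1) — NOT p1 is true.
  12. (NOT p3 OR NOT p1) — NOT p3 is true.
  13. (NOT p5 OR NOT p4) — NOT p4 is true.
  14. (NOT p7 OR NOT p4) — NOT p7 is true.
  15. (NOT p10 OR p13) — p13 is true.
  16. (p1 OR p12) — p12 is true.
  17. (NOT p7 OR p1) — NOT p7 is true.
  18. (p6 OR p8) — p6 is true.
  19. (NOT p6 OR p5) — p5 is true.
  20. (p2 OR NOT p1) — p2 is true.
  21. (NOT p2 OR p13) — p13 is true.
  22. (NOT p13 OR NOT p4) — NOT p4 is true.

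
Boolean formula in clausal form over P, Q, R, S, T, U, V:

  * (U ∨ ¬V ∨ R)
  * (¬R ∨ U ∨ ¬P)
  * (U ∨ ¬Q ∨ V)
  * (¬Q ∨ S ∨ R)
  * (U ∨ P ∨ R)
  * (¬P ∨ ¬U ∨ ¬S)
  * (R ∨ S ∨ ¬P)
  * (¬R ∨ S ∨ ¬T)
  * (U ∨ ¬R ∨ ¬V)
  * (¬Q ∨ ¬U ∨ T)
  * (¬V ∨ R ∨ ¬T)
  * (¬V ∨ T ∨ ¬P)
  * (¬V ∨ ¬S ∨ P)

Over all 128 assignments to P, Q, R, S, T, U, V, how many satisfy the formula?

17

Split on R, then U.
  R=1, U=1: 6 of the 32 assignments to (P,Q,S,T,V) work.
  R=1, U=0: remaining (P,Q,S,T,V) ∈ {(0,0,0,0,0); (0,0,1,0,0); (0,0,1,1,0)} — 3.
  R=0, U=1: 6 of the 32 assignments to (P,Q,S,T,V) work.
  R=0, U=0: remaining (P,Q,S,T,V) ∈ {(1,0,1,0,0); (1,0,1,1,0)} — 2.
Total: 6 + 3 + 6 + 2 = 17.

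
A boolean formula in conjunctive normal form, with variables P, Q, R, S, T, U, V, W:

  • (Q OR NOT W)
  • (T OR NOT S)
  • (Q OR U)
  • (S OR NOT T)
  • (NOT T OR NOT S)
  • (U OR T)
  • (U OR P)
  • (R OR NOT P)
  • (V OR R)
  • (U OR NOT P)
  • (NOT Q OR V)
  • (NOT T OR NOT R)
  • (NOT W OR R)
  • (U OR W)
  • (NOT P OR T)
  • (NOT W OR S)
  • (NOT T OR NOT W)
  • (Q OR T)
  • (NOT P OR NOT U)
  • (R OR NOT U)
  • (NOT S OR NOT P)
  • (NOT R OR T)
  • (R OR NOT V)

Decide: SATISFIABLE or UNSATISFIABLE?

T = True:
  propagation gives S=True; an empty clause results — contradiction.
T = False:
  propagation gives S=False, U=True, P=False, W=False; an empty clause results — contradiction.
Every branch closes, so no satisfying assignment exists.

UNSATISFIABLE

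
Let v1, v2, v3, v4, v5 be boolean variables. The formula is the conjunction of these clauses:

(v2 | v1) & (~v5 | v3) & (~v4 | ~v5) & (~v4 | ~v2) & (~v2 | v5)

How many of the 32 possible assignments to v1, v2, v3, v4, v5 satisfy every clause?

Satisfying assignments:
  v1=F v2=T v3=T v4=F v5=T
  v1=T v2=F v3=F v4=F v5=F
  v1=T v2=F v3=F v4=T v5=F
  v1=T v2=F v3=T v4=F v5=F
  v1=T v2=F v3=T v4=F v5=T
  v1=T v2=F v3=T v4=T v5=F
  v1=T v2=T v3=T v4=F v5=T
Count: 7.

7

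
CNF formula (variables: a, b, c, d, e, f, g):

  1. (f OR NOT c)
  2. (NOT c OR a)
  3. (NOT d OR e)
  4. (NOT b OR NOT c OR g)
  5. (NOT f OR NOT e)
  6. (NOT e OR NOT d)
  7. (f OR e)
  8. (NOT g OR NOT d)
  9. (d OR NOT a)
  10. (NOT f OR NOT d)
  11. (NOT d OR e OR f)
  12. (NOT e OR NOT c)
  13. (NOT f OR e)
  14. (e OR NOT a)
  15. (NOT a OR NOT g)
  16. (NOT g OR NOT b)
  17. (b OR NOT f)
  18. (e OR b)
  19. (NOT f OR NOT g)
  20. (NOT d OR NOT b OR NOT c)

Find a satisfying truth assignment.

a=0, b=1, c=0, d=0, e=1, f=0, g=0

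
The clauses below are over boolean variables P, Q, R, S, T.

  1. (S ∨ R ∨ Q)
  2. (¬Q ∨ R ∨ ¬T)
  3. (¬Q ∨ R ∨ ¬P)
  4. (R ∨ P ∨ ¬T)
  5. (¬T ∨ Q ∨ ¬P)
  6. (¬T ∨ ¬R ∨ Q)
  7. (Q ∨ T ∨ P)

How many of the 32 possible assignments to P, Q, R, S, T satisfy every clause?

Case analysis on Q and R:
  Q=1, R=1: P, S, T free → 2^3 = 8.
  Q=1, R=0: remaining (P,S,T) ∈ {(0,0,0); (0,1,0)} — 2.
  Q=0, R=1: remaining (P,S,T) ∈ {(1,0,0); (1,1,0)} — 2.
  Q=0, R=0: remaining (P,S,T) ∈ {(1,1,0)} — 1.
Total: 8 + 2 + 2 + 1 = 13.

13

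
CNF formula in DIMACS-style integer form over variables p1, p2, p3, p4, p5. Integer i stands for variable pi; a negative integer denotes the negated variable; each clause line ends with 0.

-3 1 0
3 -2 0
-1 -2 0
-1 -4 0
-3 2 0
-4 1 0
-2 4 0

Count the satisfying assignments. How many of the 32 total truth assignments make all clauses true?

The models are:
  p1=F p2=F p3=F p4=F p5=F
  p1=F p2=F p3=F p4=F p5=T
  p1=T p2=F p3=F p4=F p5=F
  p1=T p2=F p3=F p4=F p5=T
Count: 4.

4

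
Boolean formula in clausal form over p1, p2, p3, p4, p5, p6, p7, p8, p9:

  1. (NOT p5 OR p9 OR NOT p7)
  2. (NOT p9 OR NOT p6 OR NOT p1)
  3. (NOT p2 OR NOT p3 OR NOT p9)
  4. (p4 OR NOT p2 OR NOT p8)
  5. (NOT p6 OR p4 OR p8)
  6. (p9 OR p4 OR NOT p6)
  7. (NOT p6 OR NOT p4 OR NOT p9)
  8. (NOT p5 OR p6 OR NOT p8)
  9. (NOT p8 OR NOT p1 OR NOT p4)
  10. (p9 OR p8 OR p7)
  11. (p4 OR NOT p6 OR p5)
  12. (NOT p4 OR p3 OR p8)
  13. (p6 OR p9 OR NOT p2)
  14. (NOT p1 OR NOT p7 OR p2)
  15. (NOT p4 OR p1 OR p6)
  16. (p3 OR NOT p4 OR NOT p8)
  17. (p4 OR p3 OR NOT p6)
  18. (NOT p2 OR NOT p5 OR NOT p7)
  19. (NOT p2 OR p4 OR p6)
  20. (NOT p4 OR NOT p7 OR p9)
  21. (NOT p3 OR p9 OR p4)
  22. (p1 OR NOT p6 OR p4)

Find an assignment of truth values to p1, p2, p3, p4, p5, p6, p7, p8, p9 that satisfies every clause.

Set p1 = True and propagate.
Try p2 = False.
  then p7 is forced to False.
For the remaining variables, p3 = True, p4 = False, p5 = False, p6 = False, p8 = False, p9 = True works.
Every clause has at least one true literal under this assignment.
Check each clause:
  1. (NOT p5 OR NOT p7 OR p9) — p9 is true.
  2. (NOT p6 OR NOT p9 OR NOT p1) — NOT p6 is true.
  3. (NOT p3 OR NOT p9 OR NOT p2) — NOT p2 is true.
  4. (NOT p8 OR NOT p2 OR p4) — NOT p8 is true.
  5. (p4 OR NOT p6 OR p8) — NOT p6 is true.
  6. (NOT p6 OR p9 OR p4) — p9 is true.
  7. (NOT p9 OR NOT p6 OR NOT p4) — NOT p6 is true.
  8. (p6 OR NOT p8 OR NOT p5) — NOT p8 is true.
  9. (NOT p1 OR NOT p4 OR NOT p8) — NOT p8 is true.
  10. (p8 OR p7 OR p9) — p9 is true.
  11. (NOT p6 OR p4 OR p5) — NOT p6 is true.
  12. (p8 OR NOT p4 OR p3) — p3 is true.
  13. (p6 OR NOT p2 OR p9) — p9 is true.
  14. (NOT p1 OR p2 OR NOT p7) — NOT p7 is true.
  15. (p1 OR NOT p4 OR p6) — p1 is true.
  16. (NOT p8 OR p3 OR NOT p4) — NOT p8 is true.
  17. (p3 OR p4 OR NOT p6) — NOT p6 is true.
  18. (NOT p2 OR NOT p5 OR NOT p7) — NOT p7 is true.
  19. (NOT p2 OR p4 OR p6) — NOT p2 is true.
  20. (NOT p4 OR p9 OR NOT p7) — p9 is true.
  21. (NOT p3 OR p9 OR p4) — p9 is true.
  22. (p1 OR p4 OR NOT p6) — p1 is true.

p1=1, p2=0, p3=1, p4=0, p5=0, p6=0, p7=0, p8=0, p9=1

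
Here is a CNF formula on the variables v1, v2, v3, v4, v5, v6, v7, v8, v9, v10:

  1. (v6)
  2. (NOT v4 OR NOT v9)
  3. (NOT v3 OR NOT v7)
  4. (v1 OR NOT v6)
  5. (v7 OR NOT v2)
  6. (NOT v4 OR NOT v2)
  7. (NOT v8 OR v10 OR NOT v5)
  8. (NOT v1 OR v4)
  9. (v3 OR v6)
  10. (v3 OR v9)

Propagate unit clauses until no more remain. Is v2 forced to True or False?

Unit clause (v6) sets v6 = True.
From (NOT v6 OR v1) and v6 = True: v1 = True.
(NOT v1 OR v4): since v1 = True, the clause reduces to (v4). v4 = True.
From (NOT v4 OR NOT v9) and v4 = True: v9 = False.
(NOT v2 OR NOT v4): since v4 = True, the clause reduces to (NOT v2). v2 = False.

False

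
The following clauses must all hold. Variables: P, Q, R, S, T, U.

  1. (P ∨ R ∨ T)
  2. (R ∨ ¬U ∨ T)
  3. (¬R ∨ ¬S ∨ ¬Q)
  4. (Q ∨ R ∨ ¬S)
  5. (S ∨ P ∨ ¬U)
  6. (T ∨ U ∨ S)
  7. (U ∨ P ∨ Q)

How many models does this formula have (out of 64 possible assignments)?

23

Split on R, then S.
  R=T, S=T: T free; 3 ways for (P,Q,U) × 2^1 = 6.
  R=T, S=F: 7 of the 16 assignments to (P,Q,T,U) work.
  R=F, S=T: 5 of the 16 assignments to (P,Q,T,U) work.
  R=F, S=F: 5 of the 16 assignments to (P,Q,T,U) work.
Total: 6 + 7 + 5 + 5 = 23.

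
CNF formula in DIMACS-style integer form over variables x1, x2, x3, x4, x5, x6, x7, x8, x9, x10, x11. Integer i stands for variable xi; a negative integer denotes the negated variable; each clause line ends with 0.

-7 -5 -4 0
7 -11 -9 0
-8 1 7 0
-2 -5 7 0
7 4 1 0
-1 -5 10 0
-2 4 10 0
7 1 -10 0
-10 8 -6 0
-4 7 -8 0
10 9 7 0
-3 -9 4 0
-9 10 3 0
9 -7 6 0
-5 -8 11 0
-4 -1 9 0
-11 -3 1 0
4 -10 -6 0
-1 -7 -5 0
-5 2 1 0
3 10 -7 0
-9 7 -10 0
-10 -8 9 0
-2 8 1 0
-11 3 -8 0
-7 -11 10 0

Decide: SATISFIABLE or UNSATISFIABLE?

SATISFIABLE

Pure literal: x5 appears only negated; assign x5 = False.
Try x1 = True.
Set x2 = False and propagate.
For the remaining variables, x3 = False, x4 = False, x6 = False, x7 = False, x8 = False, x9 = False, x10 = True, x11 = True works.
Every clause has at least one true literal under this assignment.
So x1 = True, x2 = False, x3 = False, x4 = False, x5 = False, x6 = False, x7 = False, x8 = False, x9 = False, x10 = True, x11 = True is a satisfying assignment.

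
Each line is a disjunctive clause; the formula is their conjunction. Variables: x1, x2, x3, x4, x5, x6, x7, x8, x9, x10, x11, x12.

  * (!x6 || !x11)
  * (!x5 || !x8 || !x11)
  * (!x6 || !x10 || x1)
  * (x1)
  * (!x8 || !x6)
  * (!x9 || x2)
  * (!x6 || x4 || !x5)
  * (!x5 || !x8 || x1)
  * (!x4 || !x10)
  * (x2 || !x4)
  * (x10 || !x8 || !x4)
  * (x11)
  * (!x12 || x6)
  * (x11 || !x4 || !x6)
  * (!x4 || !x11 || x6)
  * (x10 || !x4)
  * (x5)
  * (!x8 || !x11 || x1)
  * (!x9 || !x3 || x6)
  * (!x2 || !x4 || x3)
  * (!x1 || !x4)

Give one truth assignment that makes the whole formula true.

x1=1, x2=1, x3=0, x4=0, x5=1, x6=0, x7=1, x8=0, x9=1, x10=1, x11=1, x12=0

The clause (x1) is unit: x1 must be True.
(x11) is a unit clause, so x11 = True.
The clause (!x6) is unit: x6 must be False.
(!x12) is a unit clause, so x12 = False.
The clause (!x4) is unit: x4 must be False.
(x5) is a unit clause, so x5 = True.
Unit propagation: (!x8) forces x8 = False.
Pure literal: x2 appears only positively; assign x2 = True.
Pure literal: x3 appears only negated; assign x3 = False.
x7, x9, x10 are now unconstrained; take x7 = True, x9 = True, x10 = True.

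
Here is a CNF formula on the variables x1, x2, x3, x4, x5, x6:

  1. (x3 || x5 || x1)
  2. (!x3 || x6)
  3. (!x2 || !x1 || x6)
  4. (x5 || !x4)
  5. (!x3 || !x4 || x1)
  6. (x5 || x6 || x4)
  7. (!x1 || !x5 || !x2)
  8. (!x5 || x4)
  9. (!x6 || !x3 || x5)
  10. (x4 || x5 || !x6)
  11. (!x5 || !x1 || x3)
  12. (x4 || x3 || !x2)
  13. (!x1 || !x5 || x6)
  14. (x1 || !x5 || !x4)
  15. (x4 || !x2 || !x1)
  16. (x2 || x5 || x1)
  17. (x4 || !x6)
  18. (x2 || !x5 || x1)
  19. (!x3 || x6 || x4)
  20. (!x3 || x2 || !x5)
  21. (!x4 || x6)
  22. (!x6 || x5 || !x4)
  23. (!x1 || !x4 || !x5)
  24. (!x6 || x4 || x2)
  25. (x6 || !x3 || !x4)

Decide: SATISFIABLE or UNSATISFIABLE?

x4 = True:
  propagation gives x5=True, x1=True; an empty clause results — contradiction.
x4 = False:
  propagation gives x5=False, x6=True; an empty clause results — contradiction.
Every branch closes, so no satisfying assignment exists.

UNSATISFIABLE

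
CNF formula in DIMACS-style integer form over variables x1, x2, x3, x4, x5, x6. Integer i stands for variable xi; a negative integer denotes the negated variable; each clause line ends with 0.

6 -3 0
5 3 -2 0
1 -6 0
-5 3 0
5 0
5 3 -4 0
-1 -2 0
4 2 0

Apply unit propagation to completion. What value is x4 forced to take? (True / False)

True

(x5) stands alone — x5 = True.
(x3 \/ ~x5): since x5 = True, the clause reduces to (x3). x3 = True.
(~x3 \/ x6): since x3 = True, the clause reduces to (x6). x6 = True.
In (x1 \/ ~x6), ~x6 is now false; x1 must hold, so x1 = True.
From (~x1 \/ ~x2) and x1 = True: x2 = False.
(x2 \/ x4): since x2 = False, the clause reduces to (x4). x4 = True.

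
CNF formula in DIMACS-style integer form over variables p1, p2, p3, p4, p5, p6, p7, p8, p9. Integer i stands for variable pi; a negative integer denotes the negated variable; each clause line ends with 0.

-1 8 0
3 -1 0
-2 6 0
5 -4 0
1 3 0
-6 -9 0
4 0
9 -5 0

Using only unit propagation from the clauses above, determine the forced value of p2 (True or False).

False

Unit clause (p4) sets p4 = True.
(p5 | ~p4) with p4 = True leaves only p5, so p5 = True.
From (~p5 | p9) and p5 = True: p9 = True.
In (~p6 | ~p9), ~p9 is now false; ~p6 must hold, so p6 = False.
(p6 | ~p2): since p6 = False, the clause reduces to (~p2). p2 = False.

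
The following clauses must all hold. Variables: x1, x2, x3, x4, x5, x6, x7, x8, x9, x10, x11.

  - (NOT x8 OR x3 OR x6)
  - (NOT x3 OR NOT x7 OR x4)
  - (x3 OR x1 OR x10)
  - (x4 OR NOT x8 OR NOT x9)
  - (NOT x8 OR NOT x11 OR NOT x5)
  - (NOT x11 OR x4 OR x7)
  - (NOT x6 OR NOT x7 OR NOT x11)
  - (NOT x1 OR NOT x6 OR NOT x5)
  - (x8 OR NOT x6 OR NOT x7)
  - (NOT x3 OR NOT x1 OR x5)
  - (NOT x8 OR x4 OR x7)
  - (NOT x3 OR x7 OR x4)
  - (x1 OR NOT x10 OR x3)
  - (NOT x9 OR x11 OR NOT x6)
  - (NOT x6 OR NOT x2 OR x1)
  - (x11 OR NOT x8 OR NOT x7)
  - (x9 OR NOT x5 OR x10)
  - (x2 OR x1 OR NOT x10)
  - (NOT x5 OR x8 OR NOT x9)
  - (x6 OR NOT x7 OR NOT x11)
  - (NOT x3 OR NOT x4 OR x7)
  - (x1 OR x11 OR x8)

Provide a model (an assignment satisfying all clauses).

x1=True, x2=False, x3=False, x4=True, x5=False, x6=True, x7=False, x8=True, x9=False, x10=False, x11=False

Check each clause:
  1. (x6 OR x3 OR NOT x8) — x6 is true.
  2. (NOT x7 OR NOT x3 OR x4) — NOT x7 is true.
  3. (x10 OR x3 OR x1) — x1 is true.
  4. (NOT x8 OR x4 OR NOT x9) — x4 is true.
  5. (NOT x11 OR NOT x8 OR NOT x5) — NOT x5 is true.
  6. (x4 OR x7 OR NOT x11) — x4 is true.
  7. (NOT x11 OR NOT x7 OR NOT x6) — NOT x7 is true.
  8. (NOT x5 OR NOT x6 OR NOT x1) — NOT x5 is true.
  9. (x8 OR NOT x7 OR NOT x6) — x8 is true.
  10. (NOT x1 OR x5 OR NOT x3) — NOT x3 is true.
  11. (NOT x8 OR x7 OR x4) — x4 is true.
  12. (x7 OR x4 OR NOT x3) — x4 is true.
  13. (NOT x10 OR x3 OR x1) — x1 is true.
  14. (x11 OR NOT x9 OR NOT x6) — NOT x9 is true.
  15. (x1 OR NOT x2 OR NOT x6) — x1 is true.
  16. (NOT x7 OR NOT x8 OR x11) — NOT x7 is true.
  17. (NOT x5 OR x9 OR x10) — NOT x5 is true.
  18. (x1 OR NOT x10 OR x2) — x1 is true.
  19. (NOT x5 OR x8 OR NOT x9) — x8 is true.
  20. (NOT x11 OR x6 OR NOT x7) — NOT x7 is true.
  21. (NOT x3 OR NOT x4 OR x7) — NOT x3 is true.
  22. (x8 OR x11 OR x1) — x8 is true.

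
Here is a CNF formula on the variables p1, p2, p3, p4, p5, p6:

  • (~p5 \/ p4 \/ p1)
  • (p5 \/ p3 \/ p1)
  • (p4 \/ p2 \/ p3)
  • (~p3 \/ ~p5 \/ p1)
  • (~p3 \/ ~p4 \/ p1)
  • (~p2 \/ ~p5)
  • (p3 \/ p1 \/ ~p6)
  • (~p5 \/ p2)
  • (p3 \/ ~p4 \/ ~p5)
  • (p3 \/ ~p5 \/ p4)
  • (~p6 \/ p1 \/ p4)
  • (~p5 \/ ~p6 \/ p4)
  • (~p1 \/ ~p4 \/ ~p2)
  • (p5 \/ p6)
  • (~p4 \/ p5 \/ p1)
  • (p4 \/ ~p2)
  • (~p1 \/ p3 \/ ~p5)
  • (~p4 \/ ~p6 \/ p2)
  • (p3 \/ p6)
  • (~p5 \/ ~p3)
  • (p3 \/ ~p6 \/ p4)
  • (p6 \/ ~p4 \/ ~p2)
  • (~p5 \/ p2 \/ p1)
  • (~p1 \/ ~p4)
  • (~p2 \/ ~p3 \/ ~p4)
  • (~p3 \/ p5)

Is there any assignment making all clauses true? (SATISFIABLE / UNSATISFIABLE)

UNSATISFIABLE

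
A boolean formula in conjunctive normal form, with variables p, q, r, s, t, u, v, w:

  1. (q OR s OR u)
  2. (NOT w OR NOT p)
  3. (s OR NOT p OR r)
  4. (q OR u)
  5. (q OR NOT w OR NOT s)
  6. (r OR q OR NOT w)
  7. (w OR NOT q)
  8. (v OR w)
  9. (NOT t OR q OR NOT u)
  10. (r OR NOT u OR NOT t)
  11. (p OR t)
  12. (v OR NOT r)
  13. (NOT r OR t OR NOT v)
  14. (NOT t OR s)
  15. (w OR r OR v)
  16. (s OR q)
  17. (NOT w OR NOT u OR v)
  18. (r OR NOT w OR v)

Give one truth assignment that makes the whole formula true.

p = False, q = True, r = False, s = True, t = True, u = False, v = True, w = True

Check each clause:
  1. (s OR u OR q) — q is true.
  2. (NOT w OR NOT p) — NOT p is true.
  3. (r OR s OR NOT p) — s is true.
  4. (q OR u) — q is true.
  5. (NOT w OR q OR NOT s) — q is true.
  6. (NOT w OR q OR r) — q is true.
  7. (NOT q OR w) — w is true.
  8. (v OR w) — w is true.
  9. (NOT u OR q OR NOT t) — NOT u is true.
  10. (NOT t OR NOT u OR r) — NOT u is true.
  11. (p OR t) — t is true.
  12. (NOT r OR v) — NOT r is true.
  13. (NOT r OR t OR NOT v) — NOT r is true.
  14. (s OR NOT t) — s is true.
  15. (r OR w OR v) — w is true.
  16. (s OR q) — q is true.
  17. (v OR NOT w OR NOT u) — NOT u is true.
  18. (r OR NOT w OR v) — v is true.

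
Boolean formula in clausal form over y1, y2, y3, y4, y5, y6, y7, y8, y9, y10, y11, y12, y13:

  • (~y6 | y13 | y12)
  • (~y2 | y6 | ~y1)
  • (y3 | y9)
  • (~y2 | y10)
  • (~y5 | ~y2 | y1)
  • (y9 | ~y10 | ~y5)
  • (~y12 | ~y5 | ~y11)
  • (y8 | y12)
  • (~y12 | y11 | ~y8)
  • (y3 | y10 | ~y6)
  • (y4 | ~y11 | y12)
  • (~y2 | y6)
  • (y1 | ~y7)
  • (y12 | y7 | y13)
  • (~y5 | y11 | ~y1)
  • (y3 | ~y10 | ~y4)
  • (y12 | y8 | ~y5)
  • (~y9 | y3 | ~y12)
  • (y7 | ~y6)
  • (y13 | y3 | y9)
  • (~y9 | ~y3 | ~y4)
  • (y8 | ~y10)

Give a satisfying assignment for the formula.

y1=1  y2=0  y3=1  y4=0  y5=0  y6=0  y7=1  y8=1  y9=1  y10=1  y11=0  y12=0  y13=0

Check each clause:
  1. (~y6 | y13 | y12) — ~y6 is true.
  2. (~y2 | ~y1 | y6) — ~y2 is true.
  3. (y9 | y3) — y9 is true.
  4. (~y2 | y10) — y10 is true.
  5. (~y5 | ~y2 | y1) — y1 is true.
  6. (~y5 | ~y10 | y9) — y9 is true.
  7. (~y5 | ~y12 | ~y11) — ~y5 is true.
  8. (y12 | y8) — y8 is true.
  9. (y11 | ~y12 | ~y8) — ~y12 is true.
  10. (~y6 | y10 | y3) — ~y6 is true.
  11. (y4 | ~y11 | y12) — ~y11 is true.
  12. (y6 | ~y2) — ~y2 is true.
  13. (~y7 | y1) — y1 is true.
  14. (y7 | y13 | y12) — y7 is true.
  15. (~y1 | ~y5 | y11) — ~y5 is true.
  16. (y3 | ~y4 | ~y10) — y3 is true.
  17. (y8 | y12 | ~y5) — y8 is true.
  18. (~y12 | y3 | ~y9) — y3 is true.
  19. (~y6 | y7) — ~y6 is true.
  20. (y13 | y3 | y9) — y9 is true.
  21. (~y3 | ~y9 | ~y4) — ~y4 is true.
  22. (~y10 | y8) — y8 is true.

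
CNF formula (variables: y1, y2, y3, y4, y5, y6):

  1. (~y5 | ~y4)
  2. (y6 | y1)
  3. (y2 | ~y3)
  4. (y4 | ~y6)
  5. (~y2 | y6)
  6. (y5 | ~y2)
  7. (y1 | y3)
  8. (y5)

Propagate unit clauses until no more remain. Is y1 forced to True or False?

(y5) is a unit clause: y5 = True.
From (~y4 | ~y5) and y5 = True: y4 = False.
(~y6 | y4) with y4 = False leaves only ~y6, so y6 = False.
In (y6 | y1), y6 is now false; y1 must hold, so y1 = True.

True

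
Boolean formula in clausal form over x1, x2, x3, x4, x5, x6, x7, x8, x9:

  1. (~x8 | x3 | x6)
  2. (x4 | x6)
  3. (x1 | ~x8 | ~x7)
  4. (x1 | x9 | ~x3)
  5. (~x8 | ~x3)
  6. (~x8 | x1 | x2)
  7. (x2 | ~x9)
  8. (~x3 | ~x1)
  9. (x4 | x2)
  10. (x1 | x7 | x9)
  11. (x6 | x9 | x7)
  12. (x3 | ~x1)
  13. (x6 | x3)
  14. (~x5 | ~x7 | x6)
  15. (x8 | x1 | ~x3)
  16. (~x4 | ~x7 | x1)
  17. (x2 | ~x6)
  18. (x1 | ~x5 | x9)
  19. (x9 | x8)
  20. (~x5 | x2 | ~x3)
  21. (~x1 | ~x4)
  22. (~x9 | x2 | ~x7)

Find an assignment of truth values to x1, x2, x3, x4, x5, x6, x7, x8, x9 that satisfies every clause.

x1 = False  x2 = True  x3 = False  x4 = True  x5 = True  x6 = True  x7 = False  x8 = False  x9 = True

Check each clause:
  1. (~x8 | x6 | x3) — ~x8 is true.
  2. (x6 | x4) — x4 is true.
  3. (~x7 | ~x8 | x1) — ~x8 is true.
  4. (~x3 | x9 | x1) — ~x3 is true.
  5. (~x3 | ~x8) — ~x8 is true.
  6. (~x8 | x2 | x1) — ~x8 is true.
  7. (~x9 | x2) — x2 is true.
  8. (~x3 | ~x1) — ~x3 is true.
  9. (x2 | x4) — x2 is true.
  10. (x7 | x9 | x1) — x9 is true.
  11. (x7 | x6 | x9) — x9 is true.
  12. (x3 | ~x1) — ~x1 is true.
  13. (x3 | x6) — x6 is true.
  14. (~x7 | x6 | ~x5) — ~x7 is true.
  15. (x1 | ~x3 | x8) — ~x3 is true.
  16. (~x7 | x1 | ~x4) — ~x7 is true.
  17. (x2 | ~x6) — x2 is true.
  18. (~x5 | x9 | x1) — x9 is true.
  19. (x9 | x8) — x9 is true.
  20. (~x3 | x2 | ~x5) — x2 is true.
  21. (~x4 | ~x1) — ~x1 is true.
  22. (~x7 | x2 | ~x9) — ~x7 is true.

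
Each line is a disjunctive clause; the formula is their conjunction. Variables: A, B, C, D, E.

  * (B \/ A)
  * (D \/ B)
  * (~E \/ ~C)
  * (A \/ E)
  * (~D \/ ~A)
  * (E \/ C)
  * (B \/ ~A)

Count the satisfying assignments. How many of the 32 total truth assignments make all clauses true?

Satisfying assignments:
  A=F B=T C=F D=F E=T
  A=F B=T C=F D=T E=T
  A=T B=T C=F D=F E=T
  A=T B=T C=T D=F E=F
Count: 4.

4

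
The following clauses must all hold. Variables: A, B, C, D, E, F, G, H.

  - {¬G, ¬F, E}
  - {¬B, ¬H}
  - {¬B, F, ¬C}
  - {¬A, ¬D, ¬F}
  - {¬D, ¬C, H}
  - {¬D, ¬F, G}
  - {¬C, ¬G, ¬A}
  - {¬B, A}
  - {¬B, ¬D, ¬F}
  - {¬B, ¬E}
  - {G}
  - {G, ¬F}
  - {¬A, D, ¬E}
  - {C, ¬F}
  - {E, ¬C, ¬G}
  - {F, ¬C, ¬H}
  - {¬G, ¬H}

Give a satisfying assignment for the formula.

A=True, B=False, C=False, D=True, E=True, F=False, G=True, H=False

The clause (G) is unit: G must be True.
(¬H) is a unit clause, so H = False.
Pure literal: B appears only negated; assign B = False.
Branch on A: take A = True.
  then C is forced to False.
  then F is forced to False.
Set D = True and propagate.
E is now unconstrained; take E = True.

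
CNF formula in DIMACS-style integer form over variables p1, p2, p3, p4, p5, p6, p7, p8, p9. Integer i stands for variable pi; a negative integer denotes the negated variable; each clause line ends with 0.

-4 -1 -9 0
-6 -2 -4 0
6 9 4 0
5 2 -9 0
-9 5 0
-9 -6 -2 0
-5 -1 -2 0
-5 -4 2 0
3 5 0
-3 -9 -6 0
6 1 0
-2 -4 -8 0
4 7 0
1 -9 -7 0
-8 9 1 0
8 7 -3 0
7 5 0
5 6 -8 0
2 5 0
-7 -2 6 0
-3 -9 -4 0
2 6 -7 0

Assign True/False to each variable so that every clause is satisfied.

Set p1 = True and propagate.
For the remaining variables, p2 = False, p3 = True, p4 = False, p5 = True, p6 = True, p7 = True, p8 = False, p9 = False works.

p1=True, p2=False, p3=True, p4=False, p5=True, p6=True, p7=True, p8=False, p9=False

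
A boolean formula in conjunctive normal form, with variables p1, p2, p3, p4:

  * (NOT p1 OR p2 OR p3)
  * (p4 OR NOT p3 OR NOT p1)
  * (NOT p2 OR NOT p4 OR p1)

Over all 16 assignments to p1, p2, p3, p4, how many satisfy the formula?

10

Case analysis on p1 and p2:
  p1=T, p2=T: remaining (p3,p4) ∈ {(F,F); (F,T); (T,T)} — 3.
  p1=T, p2=F: remaining (p3,p4) ∈ {(T,T)} — 1.
  p1=F, p2=T: remaining (p3,p4) ∈ {(F,F); (T,F)} — 2.
  p1=F, p2=F: remaining (p3,p4) ∈ {(F,F); (F,T); (T,F); (T,T)} — 4.
Total: 3 + 1 + 2 + 4 = 10.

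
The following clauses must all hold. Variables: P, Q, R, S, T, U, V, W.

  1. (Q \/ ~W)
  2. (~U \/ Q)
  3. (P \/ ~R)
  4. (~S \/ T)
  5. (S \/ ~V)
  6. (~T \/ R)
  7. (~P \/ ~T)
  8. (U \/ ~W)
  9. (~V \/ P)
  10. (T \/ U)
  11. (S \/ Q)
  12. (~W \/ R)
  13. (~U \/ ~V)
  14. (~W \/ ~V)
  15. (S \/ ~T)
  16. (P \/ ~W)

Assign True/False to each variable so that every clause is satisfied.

P = T, Q = T, R = T, S = F, T = F, U = T, V = F, W = F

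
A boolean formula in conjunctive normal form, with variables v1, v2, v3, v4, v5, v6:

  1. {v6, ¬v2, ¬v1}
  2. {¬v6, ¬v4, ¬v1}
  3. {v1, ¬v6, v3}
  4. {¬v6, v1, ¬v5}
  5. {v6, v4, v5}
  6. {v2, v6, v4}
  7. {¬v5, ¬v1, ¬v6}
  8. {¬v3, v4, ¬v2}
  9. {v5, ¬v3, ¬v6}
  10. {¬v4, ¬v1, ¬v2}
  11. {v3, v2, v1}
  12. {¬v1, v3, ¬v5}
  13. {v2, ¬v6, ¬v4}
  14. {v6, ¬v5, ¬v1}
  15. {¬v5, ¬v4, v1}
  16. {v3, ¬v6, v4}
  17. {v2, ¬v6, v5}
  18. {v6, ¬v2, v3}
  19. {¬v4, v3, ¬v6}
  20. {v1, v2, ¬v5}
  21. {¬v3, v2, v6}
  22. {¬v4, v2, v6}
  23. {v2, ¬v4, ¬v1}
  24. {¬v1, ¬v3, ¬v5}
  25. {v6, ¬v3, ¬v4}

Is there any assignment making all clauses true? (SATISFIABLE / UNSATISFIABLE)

v6 = True:
  v1 = True:
    propagation gives v4=False, v5=False, v3=False; an empty clause results — contradiction.
  v1 = False:
    propagation gives v3=True, v5=False; an empty clause results — contradiction.
v6 = False:
  v2 = True:
    propagation gives v1=False, v3=True, v4=True; an empty clause results — contradiction.
  v2 = False:
    propagation gives v4=True; an empty clause results — contradiction.
Every branch closes, so no satisfying assignment exists.

UNSATISFIABLE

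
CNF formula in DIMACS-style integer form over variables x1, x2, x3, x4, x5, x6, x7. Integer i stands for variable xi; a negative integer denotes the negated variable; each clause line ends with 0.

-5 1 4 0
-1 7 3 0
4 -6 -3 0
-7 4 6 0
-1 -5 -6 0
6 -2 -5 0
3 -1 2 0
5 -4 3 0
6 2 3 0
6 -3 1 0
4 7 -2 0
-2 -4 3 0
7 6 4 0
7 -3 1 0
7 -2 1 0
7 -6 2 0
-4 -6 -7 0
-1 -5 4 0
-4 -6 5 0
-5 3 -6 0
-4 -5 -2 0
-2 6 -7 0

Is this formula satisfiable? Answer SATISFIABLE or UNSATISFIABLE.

SATISFIABLE

Try x1 = False.
Branch on x2: take x2 = True.
  then x7 is forced to True.
  then x6 is forced to True.
  then x4 is forced to False.
  then x5 is forced to False.
  then x3 is forced to False.
Every clause has at least one true literal under this assignment.
So x1 = 0, x2 = 1, x3 = 0, x4 = 0, x5 = 0, x6 = 1, x7 = 1 is a satisfying assignment.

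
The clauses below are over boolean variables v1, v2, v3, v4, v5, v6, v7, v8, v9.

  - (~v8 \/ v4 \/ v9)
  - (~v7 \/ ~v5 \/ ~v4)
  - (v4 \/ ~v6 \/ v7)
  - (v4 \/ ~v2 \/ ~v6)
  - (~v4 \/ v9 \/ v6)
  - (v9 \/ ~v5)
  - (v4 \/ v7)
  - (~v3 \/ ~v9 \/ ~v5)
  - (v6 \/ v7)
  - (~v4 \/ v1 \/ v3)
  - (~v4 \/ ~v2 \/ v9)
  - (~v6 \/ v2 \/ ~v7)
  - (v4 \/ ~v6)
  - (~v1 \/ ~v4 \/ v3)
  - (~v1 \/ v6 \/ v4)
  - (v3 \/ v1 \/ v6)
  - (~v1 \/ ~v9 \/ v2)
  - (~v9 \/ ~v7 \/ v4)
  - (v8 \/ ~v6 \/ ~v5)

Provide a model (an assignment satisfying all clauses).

v1=F, v2=T, v3=T, v4=T, v5=F, v6=T, v7=T, v8=T, v9=T

Check each clause:
  1. (~v8 \/ v9 \/ v4) — v9 is true.
  2. (~v7 \/ ~v4 \/ ~v5) — ~v5 is true.
  3. (v4 \/ ~v6 \/ v7) — v4 is true.
  4. (v4 \/ ~v2 \/ ~v6) — v4 is true.
  5. (v6 \/ v9 \/ ~v4) — v9 is true.
  6. (~v5 \/ v9) — v9 is true.
  7. (v4 \/ v7) — v4 is true.
  8. (~v3 \/ ~v5 \/ ~v9) — ~v5 is true.
  9. (v7 \/ v6) — v6 is true.
  10. (v1 \/ ~v4 \/ v3) — v3 is true.
  11. (v9 \/ ~v2 \/ ~v4) — v9 is true.
  12. (~v7 \/ ~v6 \/ v2) — v2 is true.
  13. (~v6 \/ v4) — v4 is true.
  14. (~v1 \/ v3 \/ ~v4) — v3 is true.
  15. (~v1 \/ v4 \/ v6) — v4 is true.
  16. (v3 \/ v1 \/ v6) — v3 is true.
  17. (~v1 \/ ~v9 \/ v2) — v2 is true.
  18. (v4 \/ ~v9 \/ ~v7) — v4 is true.
  19. (v8 \/ ~v6 \/ ~v5) — v8 is true.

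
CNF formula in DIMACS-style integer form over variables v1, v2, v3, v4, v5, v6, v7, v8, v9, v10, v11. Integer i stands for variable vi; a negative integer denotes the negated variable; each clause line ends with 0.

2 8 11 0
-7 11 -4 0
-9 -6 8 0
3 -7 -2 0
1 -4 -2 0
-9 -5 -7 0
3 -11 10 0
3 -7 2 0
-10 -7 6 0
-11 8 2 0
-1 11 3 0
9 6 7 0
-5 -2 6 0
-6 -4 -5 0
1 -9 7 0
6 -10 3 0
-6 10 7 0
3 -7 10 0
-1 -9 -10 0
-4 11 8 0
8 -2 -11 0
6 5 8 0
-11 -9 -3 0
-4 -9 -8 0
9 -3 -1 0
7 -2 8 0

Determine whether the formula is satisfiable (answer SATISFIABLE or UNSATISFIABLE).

v4 occurs only negated in the remaining clauses — set v4 = False.
Try v1 = True.
Set v2 = False and propagate.
For the remaining variables, v3 = True, v5 = True, v6 = False, v7 = False, v8 = True, v9 = True, v10 = False, v11 = False works.
So v1=1  v2=0  v3=1  v4=0  v5=1  v6=0  v7=0  v8=1  v9=1  v10=0  v11=0 is a satisfying assignment.

SATISFIABLE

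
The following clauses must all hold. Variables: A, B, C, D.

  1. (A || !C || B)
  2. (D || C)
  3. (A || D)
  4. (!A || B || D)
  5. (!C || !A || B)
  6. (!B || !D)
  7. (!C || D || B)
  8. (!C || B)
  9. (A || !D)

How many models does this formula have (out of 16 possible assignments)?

Satisfying assignments:
  A=1 B=0 C=0 D=1
  A=1 B=1 C=1 D=0
That's 2 in total.

2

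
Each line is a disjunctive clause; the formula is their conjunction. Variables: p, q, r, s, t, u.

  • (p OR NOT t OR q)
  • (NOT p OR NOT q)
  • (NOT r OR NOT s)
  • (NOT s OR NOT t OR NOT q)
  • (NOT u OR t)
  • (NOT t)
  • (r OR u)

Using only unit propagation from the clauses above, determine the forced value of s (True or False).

False

(NOT t) is a unit clause: t = False.
In (NOT u OR t), t is now false; NOT u must hold, so u = False.
From (r OR u) and u = False: r = True.
(NOT r OR NOT s): since r = True, the clause reduces to (NOT s). s = False.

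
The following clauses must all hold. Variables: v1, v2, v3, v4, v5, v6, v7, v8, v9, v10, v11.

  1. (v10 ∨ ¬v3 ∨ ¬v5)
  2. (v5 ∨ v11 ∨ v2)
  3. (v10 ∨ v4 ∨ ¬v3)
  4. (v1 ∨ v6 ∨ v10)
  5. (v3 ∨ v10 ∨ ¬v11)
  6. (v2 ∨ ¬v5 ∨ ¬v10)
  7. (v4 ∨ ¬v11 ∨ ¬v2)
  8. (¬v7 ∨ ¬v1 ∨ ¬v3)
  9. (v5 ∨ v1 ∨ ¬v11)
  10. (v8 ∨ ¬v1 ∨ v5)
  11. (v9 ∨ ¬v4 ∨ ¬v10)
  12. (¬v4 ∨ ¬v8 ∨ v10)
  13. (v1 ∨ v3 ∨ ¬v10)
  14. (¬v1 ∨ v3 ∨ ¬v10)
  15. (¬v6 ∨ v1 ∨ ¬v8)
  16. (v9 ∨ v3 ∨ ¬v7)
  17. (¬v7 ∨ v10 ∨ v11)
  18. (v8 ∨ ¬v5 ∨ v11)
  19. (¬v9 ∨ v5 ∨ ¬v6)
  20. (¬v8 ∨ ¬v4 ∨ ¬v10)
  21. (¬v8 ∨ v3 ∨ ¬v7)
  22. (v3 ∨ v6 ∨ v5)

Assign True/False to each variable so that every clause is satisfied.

Pure literal: v7 appears only negated; assign v7 = False.
Branch on v1: take v1 = True.
For the remaining variables, v2 = True, v3 = True, v4 = False, v5 = False, v6 = True, v8 = True, v9 = False, v10 = True, v11 = False works.
Check each clause:
  1. (¬v3 ∨ ¬v5 ∨ v10) — v10 is true.
  2. (v11 ∨ v2 ∨ v5) — v2 is true.
  3. (v4 ∨ ¬v3 ∨ v10) — v10 is true.
  4. (v6 ∨ v10 ∨ v1) — v1 is true.
  5. (¬v11 ∨ v10 ∨ v3) — v10 is true.
  6. (¬v10 ∨ v2 ∨ ¬v5) — v2 is true.
  7. (v4 ∨ ¬v2 ∨ ¬v11) — ¬v11 is true.
  8. (¬v7 ∨ ¬v3 ∨ ¬v1) — ¬v7 is true.
  9. (¬v11 ∨ v1 ∨ v5) — ¬v11 is true.
  10. (¬v1 ∨ v5 ∨ v8) — v8 is true.
  11. (v9 ∨ ¬v4 ∨ ¬v10) — ¬v4 is true.
  12. (¬v8 ∨ ¬v4 ∨ v10) — v10 is true.
  13. (v1 ∨ ¬v10 ∨ v3) — v1 is true.
  14. (¬v10 ∨ ¬v1 ∨ v3) — v3 is true.
  15. (v1 ∨ ¬v6 ∨ ¬v8) — v1 is true.
  16. (¬v7 ∨ v3 ∨ v9) — v3 is true.
  17. (v10 ∨ ¬v7 ∨ v11) — ¬v7 is true.
  18. (¬v5 ∨ v8 ∨ v11) — v8 is true.
  19. (¬v6 ∨ ¬v9 ∨ v5) — ¬v9 is true.
  20. (¬v8 ∨ ¬v4 ∨ ¬v10) — ¬v4 is true.
  21. (¬v7 ∨ v3 ∨ ¬v8) — ¬v7 is true.
  22. (v5 ∨ v3 ∨ v6) — v3 is true.

v1=T, v2=T, v3=T, v4=F, v5=F, v6=T, v7=F, v8=T, v9=F, v10=T, v11=F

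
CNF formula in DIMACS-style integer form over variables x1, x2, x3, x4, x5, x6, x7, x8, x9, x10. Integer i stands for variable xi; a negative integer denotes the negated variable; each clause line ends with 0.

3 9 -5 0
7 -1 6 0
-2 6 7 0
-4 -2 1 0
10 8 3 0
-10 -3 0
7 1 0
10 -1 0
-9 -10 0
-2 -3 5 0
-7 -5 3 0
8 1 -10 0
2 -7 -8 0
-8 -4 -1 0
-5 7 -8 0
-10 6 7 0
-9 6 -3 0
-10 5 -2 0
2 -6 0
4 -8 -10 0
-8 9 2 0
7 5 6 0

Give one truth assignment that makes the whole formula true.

x1=F, x2=T, x3=T, x4=F, x5=T, x6=T, x7=T, x8=T, x9=F, x10=F

Check each clause:
  1. (x9 | x3 | ~x5) — x3 is true.
  2. (x6 | ~x1 | x7) — ~x1 is true.
  3. (~x2 | x7 | x6) — x7 is true.
  4. (~x4 | x1 | ~x2) — ~x4 is true.
  5. (x8 | x3 | x10) — x8 is true.
  6. (~x10 | ~x3) — ~x10 is true.
  7. (x1 | x7) — x7 is true.
  8. (~x1 | x10) — ~x1 is true.
  9. (~x10 | ~x9) — ~x10 is true.
  10. (~x2 | x5 | ~x3) — x5 is true.
  11. (x3 | ~x5 | ~x7) — x3 is true.
  12. (x8 | ~x10 | x1) — x8 is true.
  13. (x2 | ~x8 | ~x7) — x2 is true.
  14. (~x4 | ~x1 | ~x8) — ~x4 is true.
  15. (~x8 | ~x5 | x7) — x7 is true.
  16. (x6 | ~x10 | x7) — x6 is true.
  17. (~x9 | x6 | ~x3) — x6 is true.
  18. (x5 | ~x2 | ~x10) — x5 is true.
  19. (~x6 | x2) — x2 is true.
  20. (~x8 | ~x10 | x4) — ~x10 is true.
  21. (~x8 | x2 | x9) — x2 is true.
  22. (x5 | x6 | x7) — x5 is true.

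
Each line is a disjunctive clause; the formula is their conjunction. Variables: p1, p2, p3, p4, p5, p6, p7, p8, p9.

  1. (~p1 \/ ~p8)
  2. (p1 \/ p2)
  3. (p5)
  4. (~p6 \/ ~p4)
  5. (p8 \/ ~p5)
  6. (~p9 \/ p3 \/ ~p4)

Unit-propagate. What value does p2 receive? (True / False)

(p5) stands alone — p5 = True.
(p8 \/ ~p5): since p5 = True, the clause reduces to (p8). p8 = True.
(~p8 \/ ~p1) with p8 = True leaves only ~p1, so p1 = False.
In (p2 \/ p1), p1 is now false; p2 must hold, so p2 = True.

True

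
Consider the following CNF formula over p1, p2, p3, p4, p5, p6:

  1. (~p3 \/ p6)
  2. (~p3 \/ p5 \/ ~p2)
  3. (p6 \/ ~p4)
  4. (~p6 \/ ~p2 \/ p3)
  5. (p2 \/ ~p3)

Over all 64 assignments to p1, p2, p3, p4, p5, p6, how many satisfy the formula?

20

Split on p3, then p2.
  p3=T, p2=T: remaining (p1,p4,p5,p6) ∈ {(F,F,T,T); (F,T,T,T); (T,F,T,T); (T,T,T,T)} — 4.
  p3=T, p2=F: a clause becomes empty — 0.
  p3=F, p2=T: remaining (p1,p4,p5,p6) ∈ {(F,F,F,F); (F,F,T,F); (T,F,F,F); (T,F,T,F)} — 4.
  p3=F, p2=F: p1, p5 free; 3 ways for (p4,p6) × 2^2 = 12.
Total: 4 + 0 + 4 + 12 = 20.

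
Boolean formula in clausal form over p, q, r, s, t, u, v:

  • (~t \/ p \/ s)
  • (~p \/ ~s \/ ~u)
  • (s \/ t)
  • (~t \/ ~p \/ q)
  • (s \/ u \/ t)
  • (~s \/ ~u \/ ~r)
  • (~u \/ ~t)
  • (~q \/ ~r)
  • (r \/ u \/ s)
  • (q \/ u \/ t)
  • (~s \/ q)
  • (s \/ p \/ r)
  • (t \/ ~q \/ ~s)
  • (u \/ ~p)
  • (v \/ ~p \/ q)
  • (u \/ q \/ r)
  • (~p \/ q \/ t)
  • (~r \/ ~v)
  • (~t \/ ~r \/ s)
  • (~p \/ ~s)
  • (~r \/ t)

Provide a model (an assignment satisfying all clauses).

p=F, q=T, r=F, s=T, t=T, u=F, v=T

Check each clause:
  1. (s \/ ~t \/ p) — s is true.
  2. (~p \/ ~s \/ ~u) — ~u is true.
  3. (t \/ s) — s is true.
  4. (q \/ ~t \/ ~p) — q is true.
  5. (u \/ s \/ t) — s is true.
  6. (~s \/ ~r \/ ~u) — ~u is true.
  7. (~t \/ ~u) — ~u is true.
  8. (~q \/ ~r) — ~r is true.
  9. (u \/ r \/ s) — s is true.
  10. (t \/ q \/ u) — q is true.
  11. (q \/ ~s) — q is true.
  12. (p \/ r \/ s) — s is true.
  13. (~s \/ ~q \/ t) — t is true.
  14. (u \/ ~p) — ~p is true.
  15. (~p \/ q \/ v) — q is true.
  16. (u \/ q \/ r) — q is true.
  17. (~p \/ q \/ t) — q is true.
  18. (~v \/ ~r) — ~r is true.
  19. (~r \/ ~t \/ s) — s is true.
  20. (~s \/ ~p) — ~p is true.
  21. (t \/ ~r) — t is true.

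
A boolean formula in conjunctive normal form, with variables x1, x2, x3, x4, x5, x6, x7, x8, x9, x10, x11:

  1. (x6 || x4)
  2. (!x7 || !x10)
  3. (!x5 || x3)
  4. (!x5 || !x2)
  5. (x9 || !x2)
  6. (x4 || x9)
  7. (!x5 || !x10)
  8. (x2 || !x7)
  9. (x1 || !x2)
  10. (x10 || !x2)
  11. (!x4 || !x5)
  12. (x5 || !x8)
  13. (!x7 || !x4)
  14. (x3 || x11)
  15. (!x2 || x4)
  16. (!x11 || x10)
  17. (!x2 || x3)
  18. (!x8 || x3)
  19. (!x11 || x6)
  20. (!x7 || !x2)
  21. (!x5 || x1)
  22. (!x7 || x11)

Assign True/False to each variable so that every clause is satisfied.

x1=True, x2=False, x3=True, x4=True, x5=False, x6=False, x7=False, x8=False, x9=True, x10=True, x11=False

x1 occurs only positively in the remaining clauses — set x1 = True.
x3 occurs only positively in the remaining clauses — set x3 = True.
Try x2 = False.
  then x7 is forced to False.
The remaining clauses are satisfied by x4 = True, x5 = False, x6 = False, x8 = False, x9 = True, x10 = True, x11 = False.
Every clause has at least one true literal under this assignment.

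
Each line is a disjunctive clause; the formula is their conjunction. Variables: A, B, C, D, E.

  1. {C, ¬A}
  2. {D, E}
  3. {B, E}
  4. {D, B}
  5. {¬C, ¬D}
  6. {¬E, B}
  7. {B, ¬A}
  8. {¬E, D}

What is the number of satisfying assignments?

2

The models are:
  A=F B=T C=F D=T E=F
  A=F B=T C=F D=T E=T
Count: 2.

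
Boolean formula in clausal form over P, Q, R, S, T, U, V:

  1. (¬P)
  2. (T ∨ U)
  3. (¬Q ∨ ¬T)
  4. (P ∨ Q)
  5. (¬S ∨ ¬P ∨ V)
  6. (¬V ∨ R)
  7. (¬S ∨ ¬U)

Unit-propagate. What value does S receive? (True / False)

(¬P) is a unit clause: P = False.
In (P ∨ Q), P is now false; Q must hold, so Q = True.
(¬T ∨ ¬Q) with Q = True leaves only ¬T, so T = False.
In (U ∨ T), T is now false; U must hold, so U = True.
(¬S ∨ ¬U): since U = True, the clause reduces to (¬S). S = False.

False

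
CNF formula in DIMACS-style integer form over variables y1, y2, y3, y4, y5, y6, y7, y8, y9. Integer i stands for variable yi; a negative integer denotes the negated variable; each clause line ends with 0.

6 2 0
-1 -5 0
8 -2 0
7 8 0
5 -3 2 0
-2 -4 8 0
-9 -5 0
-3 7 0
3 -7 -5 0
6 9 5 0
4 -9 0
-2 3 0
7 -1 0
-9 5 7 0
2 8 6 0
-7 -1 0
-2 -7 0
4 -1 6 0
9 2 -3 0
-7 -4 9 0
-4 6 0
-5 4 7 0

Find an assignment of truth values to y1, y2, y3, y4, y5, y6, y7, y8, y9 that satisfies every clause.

y1=False, y2=False, y3=False, y4=True, y5=False, y6=True, y7=True, y8=False, y9=True

Check each clause:
  1. (y6 | y2) — y6 is true.
  2. (~y1 | ~y5) — ~y5 is true.
  3. (~y2 | y8) — ~y2 is true.
  4. (y8 | y7) — y7 is true.
  5. (y5 | ~y3 | y2) — ~y3 is true.
  6. (~y2 | ~y4 | y8) — ~y2 is true.
  7. (~y5 | ~y9) — ~y5 is true.
  8. (y7 | ~y3) — ~y3 is true.
  9. (~y5 | ~y7 | y3) — ~y5 is true.
  10. (y5 | y9 | y6) — y9 is true.
  11. (y4 | ~y9) — y4 is true.
  12. (y3 | ~y2) — ~y2 is true.
  13. (y7 | ~y1) — ~y1 is true.
  14. (y7 | ~y9 | y5) — y7 is true.
  15. (y2 | y8 | y6) — y6 is true.
  16. (~y1 | ~y7) — ~y1 is true.
  17. (~y7 | ~y2) — ~y2 is true.
  18. (~y1 | y4 | y6) — y4 is true.
  19. (~y3 | y2 | y9) — y9 is true.
  20. (~y4 | y9 | ~y7) — y9 is true.
  21. (y6 | ~y4) — y6 is true.
  22. (~y5 | y7 | y4) — ~y5 is true.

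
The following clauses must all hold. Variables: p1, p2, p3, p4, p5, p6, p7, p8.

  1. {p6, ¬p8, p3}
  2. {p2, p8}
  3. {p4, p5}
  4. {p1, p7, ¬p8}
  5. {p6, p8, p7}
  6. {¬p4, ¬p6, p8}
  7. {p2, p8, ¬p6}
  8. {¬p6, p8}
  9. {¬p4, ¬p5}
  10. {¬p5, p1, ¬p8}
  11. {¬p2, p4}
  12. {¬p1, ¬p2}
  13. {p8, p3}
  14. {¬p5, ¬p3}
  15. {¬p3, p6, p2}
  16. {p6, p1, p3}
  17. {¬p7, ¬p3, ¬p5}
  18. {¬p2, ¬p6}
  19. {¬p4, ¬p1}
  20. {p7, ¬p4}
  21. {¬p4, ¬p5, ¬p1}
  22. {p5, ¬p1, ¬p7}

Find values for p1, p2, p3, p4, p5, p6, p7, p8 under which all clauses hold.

p1=F  p2=T  p3=T  p4=T  p5=F  p6=F  p7=T  p8=T

Branch on p1: take p1 = False.
Set p2 = True and propagate.
  then p4 is forced to True.
  then p5 is forced to False.
  then p6 is forced to False.
  then p3 is forced to True.
  then p7 is forced to True.
p8 is now unconstrained; take p8 = True.
Check each clause:
  1. {p6, ¬p8, p3} — p3 is true.
  2. {p2, p8} — p8 is true.
  3. {p4, p5} — p4 is true.
  4. {p1, ¬p8, p7} — p7 is true.
  5. {p8, p7, p6} — p8 is true.
  6. {p8, ¬p6, ¬p4} — p8 is true.
  7. {¬p6, p2, p8} — p8 is true.
  8. {p8, ¬p6} — p8 is true.
  9. {¬p4, ¬p5} — ¬p5 is true.
  10. {¬p5, ¬p8, p1} — ¬p5 is true.
  11. {¬p2, p4} — p4 is true.
  12. {¬p2, ¬p1} — ¬p1 is true.
  13. {p3, p8} — p8 is true.
  14. {¬p5, ¬p3} — ¬p5 is true.
  15. {¬p3, p2, p6} — p2 is true.
  16. {p1, p6, p3} — p3 is true.
  17. {¬p7, ¬p3, ¬p5} — ¬p5 is true.
  18. {¬p2, ¬p6} — ¬p6 is true.
  19. {¬p4, ¬p1} — ¬p1 is true.
  20. {¬p4, p7} — p7 is true.
  21. {¬p4, ¬p5, ¬p1} — ¬p5 is true.
  22. {¬p1, ¬p7, p5} — ¬p1 is true.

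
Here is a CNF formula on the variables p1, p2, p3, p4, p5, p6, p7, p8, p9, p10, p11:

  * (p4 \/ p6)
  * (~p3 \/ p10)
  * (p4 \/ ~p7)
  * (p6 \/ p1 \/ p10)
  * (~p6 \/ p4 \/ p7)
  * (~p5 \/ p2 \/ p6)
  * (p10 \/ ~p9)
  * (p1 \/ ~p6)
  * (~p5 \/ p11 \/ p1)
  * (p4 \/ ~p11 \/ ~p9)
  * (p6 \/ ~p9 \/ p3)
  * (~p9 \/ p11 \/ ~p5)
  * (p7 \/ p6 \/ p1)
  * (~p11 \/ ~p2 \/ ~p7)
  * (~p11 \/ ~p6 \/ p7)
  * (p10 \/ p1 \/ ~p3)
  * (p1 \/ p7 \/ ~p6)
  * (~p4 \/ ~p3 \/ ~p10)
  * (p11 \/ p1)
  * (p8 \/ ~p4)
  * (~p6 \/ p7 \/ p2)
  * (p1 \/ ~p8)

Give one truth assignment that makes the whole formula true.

p1 = 1, p2 = 1, p3 = 0, p4 = 1, p5 = 0, p6 = 1, p7 = 1, p8 = 1, p9 = 0, p10 = 0, p11 = 0

Check each clause:
  1. (p4 \/ p6) — p4 is true.
  2. (~p3 \/ p10) — ~p3 is true.
  3. (~p7 \/ p4) — p4 is true.
  4. (p6 \/ p1 \/ p10) — p1 is true.
  5. (~p6 \/ p4 \/ p7) — p4 is true.
  6. (p6 \/ ~p5 \/ p2) — p2 is true.
  7. (~p9 \/ p10) — ~p9 is true.
  8. (p1 \/ ~p6) — p1 is true.
  9. (p11 \/ ~p5 \/ p1) — p1 is true.
  10. (~p9 \/ p4 \/ ~p11) — p4 is true.
  11. (p3 \/ ~p9 \/ p6) — p6 is true.
  12. (~p5 \/ p11 \/ ~p9) — ~p5 is true.
  13. (p6 \/ p1 \/ p7) — p1 is true.
  14. (~p7 \/ ~p11 \/ ~p2) — ~p11 is true.
  15. (p7 \/ ~p11 \/ ~p6) — ~p11 is true.
  16. (p10 \/ p1 \/ ~p3) — p1 is true.
  17. (p7 \/ ~p6 \/ p1) — p1 is true.
  18. (~p3 \/ ~p4 \/ ~p10) — ~p3 is true.
  19. (p11 \/ p1) — p1 is true.
  20. (~p4 \/ p8) — p8 is true.
  21. (p7 \/ p2 \/ ~p6) — p2 is true.
  22. (p1 \/ ~p8) — p1 is true.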